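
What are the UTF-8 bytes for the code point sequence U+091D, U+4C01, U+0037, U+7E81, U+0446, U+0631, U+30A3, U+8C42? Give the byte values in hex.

E0 A4 9D E4 B0 81 37 E7 BA 81 D1 86 D8 B1 E3 82 A3 E8 B1 82

U+091D: 3-byte form → E0 A4 9D.
U+4C01: 3-byte form → E4 B0 81.
U+0037: 1-byte form → 37.
U+7E81: 3-byte form → E7 BA 81.
U+0446: 2-byte form → D1 86.
U+0631: 2-byte form → D8 B1.
U+30A3: 3-byte form → E3 82 A3.
U+8C42: 3-byte form → E8 B1 82.
Concatenated (20 bytes): E0 A4 9D E4 B0 81 37 E7 BA 81 D1 86 D8 B1 E3 82 A3 E8 B1 82.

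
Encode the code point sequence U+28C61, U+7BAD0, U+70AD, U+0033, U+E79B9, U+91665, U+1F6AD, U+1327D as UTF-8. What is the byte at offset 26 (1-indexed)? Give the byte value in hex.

1-indexed offset 26 is 0-indexed offset 25.
U+28C61 → 4-byte form F0 A8 B1 A1 at offsets 0–3.
U+7BAD0 → 4-byte form F1 BB AB 90 at offsets 4–7.
U+70AD → 3-byte form E7 82 AD at offsets 8–10.
U+0033 → 1-byte form 33 at offsets 11–11.
U+E79B9 → 4-byte form F3 A7 A6 B9 at offsets 12–15.
U+91665 → 4-byte form F2 91 99 A5 at offsets 16–19.
U+1F6AD → 4-byte form F0 9F 9A AD at offsets 20–23.
U+1327D → 4-byte form F0 93 89 BD at offsets 24–27.
Offset 25 falls in char 8's range; it's byte 2 of F0 93 89 BD = 0x93.

0x93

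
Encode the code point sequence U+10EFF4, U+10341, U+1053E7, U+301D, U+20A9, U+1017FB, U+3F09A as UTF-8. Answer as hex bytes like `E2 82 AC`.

F4 8E BF B4 F0 90 8D 81 F4 85 8F A7 E3 80 9D E2 82 A9 F4 81 9F BB F0 BF 82 9A

U+10EFF4: 4-byte form → F4 8E BF B4.
U+10341: 4-byte form → F0 90 8D 81.
U+1053E7: 4-byte form → F4 85 8F A7.
U+301D: 3-byte form → E3 80 9D.
U+20A9: 3-byte form → E2 82 A9.
U+1017FB: 4-byte form → F4 81 9F BB.
U+3F09A: 4-byte form → F0 BF 82 9A.
Concatenated (26 bytes): F4 8E BF B4 F0 90 8D 81 F4 85 8F A7 E3 80 9D E2 82 A9 F4 81 9F BB F0 BF 82 9A.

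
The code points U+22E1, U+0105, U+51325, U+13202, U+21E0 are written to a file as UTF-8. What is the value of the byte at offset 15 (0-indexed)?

U+22E1 → 3-byte form E2 8B A1 at offsets 0–2.
U+0105 → 2-byte form C4 85 at offsets 3–4.
U+51325 → 4-byte form F1 91 8C A5 at offsets 5–8.
U+13202 → 4-byte form F0 93 88 82 at offsets 9–12.
U+21E0 → 3-byte form E2 87 A0 at offsets 13–15.
Offset 15 falls in char 5's range; it's byte 3 of E2 87 A0 = 0xA0.

0xA0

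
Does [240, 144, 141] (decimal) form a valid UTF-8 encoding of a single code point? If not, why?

invalid (sequence truncated)

Leading byte 0xF0 = 11110000 → 4-byte form, but only 3 bytes are present.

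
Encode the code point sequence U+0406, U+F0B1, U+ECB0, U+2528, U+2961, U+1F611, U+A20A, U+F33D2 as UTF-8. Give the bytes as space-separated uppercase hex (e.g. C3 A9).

U+0406: 2-byte form → D0 86.
U+F0B1: 3-byte form → EF 82 B1.
U+ECB0: 3-byte form → EE B2 B0.
U+2528: 3-byte form → E2 94 A8.
U+2961: 3-byte form → E2 A5 A1.
U+1F611: 4-byte form → F0 9F 98 91.
U+A20A: 3-byte form → EA 88 8A.
U+F33D2: 4-byte form → F3 B3 8F 92.
Concatenated (25 bytes): D0 86 EF 82 B1 EE B2 B0 E2 94 A8 E2 A5 A1 F0 9F 98 91 EA 88 8A F3 B3 8F 92.

D0 86 EF 82 B1 EE B2 B0 E2 94 A8 E2 A5 A1 F0 9F 98 91 EA 88 8A F3 B3 8F 92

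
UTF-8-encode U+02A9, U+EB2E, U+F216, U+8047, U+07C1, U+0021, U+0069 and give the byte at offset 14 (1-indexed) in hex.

0x21

1-indexed offset 14 is 0-indexed offset 13.
U+02A9 → 2-byte form CA A9 at offsets 0–1.
U+EB2E → 3-byte form EE AC AE at offsets 2–4.
U+F216 → 3-byte form EF 88 96 at offsets 5–7.
U+8047 → 3-byte form E8 81 87 at offsets 8–10.
U+07C1 → 2-byte form DF 81 at offsets 11–12.
U+0021 → 1-byte form 21 at offsets 13–13.
Offset 13 falls in char 6's range; it's byte 1 of 21 = 0x21.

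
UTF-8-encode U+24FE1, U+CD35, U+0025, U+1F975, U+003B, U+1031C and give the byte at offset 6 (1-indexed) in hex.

0xB4

1-indexed offset 6 is 0-indexed offset 5.
U+24FE1 → 4-byte form F0 A4 BF A1 at offsets 0–3.
U+CD35 → 3-byte form EC B4 B5 at offsets 4–6.
Offset 5 falls in char 2's range; it's byte 2 of EC B4 B5 = 0xB4.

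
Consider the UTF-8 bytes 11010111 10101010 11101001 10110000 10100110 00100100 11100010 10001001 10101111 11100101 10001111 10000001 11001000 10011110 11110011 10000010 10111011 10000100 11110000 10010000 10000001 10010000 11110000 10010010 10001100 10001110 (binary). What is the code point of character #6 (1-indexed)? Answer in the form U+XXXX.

Offset 0: leading byte 0xD7 = 11010111 → 2-byte char #1 = D7 AA.
Offset 2: leading byte 0xE9 = 11101001 → 3-byte char #2 = E9 B0 A6.
Offset 5: leading byte 0x24 = 00100100 → 1-byte char #3 = 24.
Offset 6: leading byte 0xE2 = 11100010 → 3-byte char #4 = E2 89 AF.
Offset 9: leading byte 0xE5 = 11100101 → 3-byte char #5 = E5 8F 81.
Offset 12: leading byte 0xC8 = 11001000 → 2-byte char #6 = C8 9E.
Leading byte 0xC8 = 11001000 matches 110xxxxx → 2-byte sequence.
Byte 1: 0xC8 = 11001000, payload 01000 (5 bits).
Byte 2: 0x9E = 10011110 (10xxxxxx ✓), payload 011110.
Concatenate: 01000011110 = 0x21E (11 bits → U+021E).

U+021E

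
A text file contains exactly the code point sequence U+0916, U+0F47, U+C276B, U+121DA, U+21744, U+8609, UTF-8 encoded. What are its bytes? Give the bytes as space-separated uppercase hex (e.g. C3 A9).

E0 A4 96 E0 BD 87 F3 82 9D AB F0 92 87 9A F0 A1 9D 84 E8 98 89

U+0916: 3-byte form → E0 A4 96.
U+0F47: 3-byte form → E0 BD 87.
U+C276B: 4-byte form → F3 82 9D AB.
U+121DA: 4-byte form → F0 92 87 9A.
U+21744: 4-byte form → F0 A1 9D 84.
U+8609: 3-byte form → E8 98 89.
Concatenated (21 bytes): E0 A4 96 E0 BD 87 F3 82 9D AB F0 92 87 9A F0 A1 9D 84 E8 98 89.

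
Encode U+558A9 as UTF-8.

U+558A9 = 0x558A9 = 350377 decimal. In range U+10000–U+10FFFF → 4-byte form: 11110xxx 10xxxxxx 10xxxxxx 10xxxxxx.
Binary (21 bits): 001010101100010101001.
Split 3+6+6+6: 001 | 010101 | 100010 | 101001.
Byte 1: 11110001 = 0xF1.
Byte 2: 10010101 = 0x95.
Byte 3: 10100010 = 0xA2.
Byte 4: 10101001 = 0xA9.

F1 95 A2 A9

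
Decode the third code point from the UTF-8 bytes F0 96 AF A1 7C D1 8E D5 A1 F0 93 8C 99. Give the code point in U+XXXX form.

U+044E

Offset 0: leading byte 0xF0 = 11110000 → 4-byte char #1 = F0 96 AF A1.
Offset 4: leading byte 0x7C = 01111100 → 1-byte char #2 = 7C.
Offset 5: leading byte 0xD1 = 11010001 → 2-byte char #3 = D1 8E.
Leading byte 0xD1 = 11010001 matches 110xxxxx → 2-byte sequence.
Byte 1: 0xD1 = 11010001, payload 10001 (5 bits).
Byte 2: 0x8E = 10001110 (10xxxxxx ✓), payload 001110.
Concatenate: 10001001110 = 0x44E (11 bits → U+044E).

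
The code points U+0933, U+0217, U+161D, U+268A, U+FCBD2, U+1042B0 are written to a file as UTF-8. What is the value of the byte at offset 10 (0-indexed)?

U+0933 → 3-byte form E0 A4 B3 at offsets 0–2.
U+0217 → 2-byte form C8 97 at offsets 3–4.
U+161D → 3-byte form E1 98 9D at offsets 5–7.
U+268A → 3-byte form E2 9A 8A at offsets 8–10.
Offset 10 falls in char 4's range; it's byte 3 of E2 9A 8A = 0x8A.

0x8A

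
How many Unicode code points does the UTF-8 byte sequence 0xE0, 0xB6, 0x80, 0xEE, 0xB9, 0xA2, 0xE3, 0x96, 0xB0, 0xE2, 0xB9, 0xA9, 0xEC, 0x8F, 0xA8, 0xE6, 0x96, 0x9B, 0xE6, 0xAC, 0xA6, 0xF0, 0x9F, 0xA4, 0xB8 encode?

8

Byte at offset 0: 0xE0 = 11100000 → 3-byte char (#1). Advance 3.
Byte at offset 3: 0xEE = 11101110 → 3-byte char (#2). Advance 3.
Byte at offset 6: 0xE3 = 11100011 → 3-byte char (#3). Advance 3.
Byte at offset 9: 0xE2 = 11100010 → 3-byte char (#4). Advance 3.
Byte at offset 12: 0xEC = 11101100 → 3-byte char (#5). Advance 3.
Byte at offset 15: 0xE6 = 11100110 → 3-byte char (#6). Advance 3.
Byte at offset 18: 0xE6 = 11100110 → 3-byte char (#7). Advance 3.
Byte at offset 21: 0xF0 = 11110000 → 4-byte char (#8). Advance 4.
Reached end at offset 25 after 8 code points.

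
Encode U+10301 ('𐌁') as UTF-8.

F0 90 8C 81

U+10301 = 0x10301 = 66305 decimal. In range U+10000–U+10FFFF → 4-byte form: 11110xxx 10xxxxxx 10xxxxxx 10xxxxxx.
Binary (21 bits): 000010000001100000001.
Split 3+6+6+6: 000 | 010000 | 001100 | 000001.
Byte 1: 11110000 = 0xF0.
Byte 2: 10010000 = 0x90.
Byte 3: 10001100 = 0x8C.
Byte 4: 10000001 = 0x81.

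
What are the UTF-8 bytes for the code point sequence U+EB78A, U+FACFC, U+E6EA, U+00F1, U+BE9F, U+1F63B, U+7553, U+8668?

U+EB78A: 4-byte form → F3 AB 9E 8A.
U+FACFC: 4-byte form → F3 BA B3 BC.
U+E6EA: 3-byte form → EE 9B AA.
U+00F1: 2-byte form → C3 B1.
U+BE9F: 3-byte form → EB BA 9F.
U+1F63B: 4-byte form → F0 9F 98 BB.
U+7553: 3-byte form → E7 95 93.
U+8668: 3-byte form → E8 99 A8.
Concatenated (26 bytes): F3 AB 9E 8A F3 BA B3 BC EE 9B AA C3 B1 EB BA 9F F0 9F 98 BB E7 95 93 E8 99 A8.

F3 AB 9E 8A F3 BA B3 BC EE 9B AA C3 B1 EB BA 9F F0 9F 98 BB E7 95 93 E8 99 A8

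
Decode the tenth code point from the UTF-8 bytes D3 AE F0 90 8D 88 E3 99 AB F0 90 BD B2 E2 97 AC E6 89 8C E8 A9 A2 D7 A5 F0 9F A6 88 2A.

Offset 0: leading byte 0xD3 = 11010011 → 2-byte char #1 = D3 AE.
Offset 2: leading byte 0xF0 = 11110000 → 4-byte char #2 = F0 90 8D 88.
Offset 6: leading byte 0xE3 = 11100011 → 3-byte char #3 = E3 99 AB.
Offset 9: leading byte 0xF0 = 11110000 → 4-byte char #4 = F0 90 BD B2.
Offset 13: leading byte 0xE2 = 11100010 → 3-byte char #5 = E2 97 AC.
Offset 16: leading byte 0xE6 = 11100110 → 3-byte char #6 = E6 89 8C.
Offset 19: leading byte 0xE8 = 11101000 → 3-byte char #7 = E8 A9 A2.
Offset 22: leading byte 0xD7 = 11010111 → 2-byte char #8 = D7 A5.
Offset 24: leading byte 0xF0 = 11110000 → 4-byte char #9 = F0 9F A6 88.
Offset 28: leading byte 0x2A = 00101010 → 1-byte char #10 = 2A.
Leading byte 0x2A = 00101010 matches 0xxxxxxx → 1-byte sequence.
Byte 1: 0x2A = 00101010, payload 0101010 (7 bits).
Concatenate: 0101010 = 0x2A (7 bits → U+002A).

U+002A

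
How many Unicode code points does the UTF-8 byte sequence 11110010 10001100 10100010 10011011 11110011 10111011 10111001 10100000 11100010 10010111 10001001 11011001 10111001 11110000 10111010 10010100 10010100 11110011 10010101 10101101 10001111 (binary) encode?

Byte at offset 0: 0xF2 = 11110010 → 4-byte char (#1). Advance 4.
Byte at offset 4: 0xF3 = 11110011 → 4-byte char (#2). Advance 4.
Byte at offset 8: 0xE2 = 11100010 → 3-byte char (#3). Advance 3.
Byte at offset 11: 0xD9 = 11011001 → 2-byte char (#4). Advance 2.
Byte at offset 13: 0xF0 = 11110000 → 4-byte char (#5). Advance 4.
Byte at offset 17: 0xF3 = 11110011 → 4-byte char (#6). Advance 4.
Reached end at offset 21 after 6 code points.

6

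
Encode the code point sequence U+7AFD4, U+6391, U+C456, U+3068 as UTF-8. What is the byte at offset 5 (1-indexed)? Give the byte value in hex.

0xE6

1-indexed offset 5 is 0-indexed offset 4.
U+7AFD4 → 4-byte form F1 BA BF 94 at offsets 0–3.
U+6391 → 3-byte form E6 8E 91 at offsets 4–6.
Offset 4 falls in char 2's range; it's byte 1 of E6 8E 91 = 0xE6.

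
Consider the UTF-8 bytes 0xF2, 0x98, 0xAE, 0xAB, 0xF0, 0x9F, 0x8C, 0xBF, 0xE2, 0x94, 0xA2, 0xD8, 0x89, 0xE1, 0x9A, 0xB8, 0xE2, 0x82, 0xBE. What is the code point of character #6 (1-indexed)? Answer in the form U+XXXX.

Offset 0: leading byte 0xF2 = 11110010 → 4-byte char #1 = F2 98 AE AB.
Offset 4: leading byte 0xF0 = 11110000 → 4-byte char #2 = F0 9F 8C BF.
Offset 8: leading byte 0xE2 = 11100010 → 3-byte char #3 = E2 94 A2.
Offset 11: leading byte 0xD8 = 11011000 → 2-byte char #4 = D8 89.
Offset 13: leading byte 0xE1 = 11100001 → 3-byte char #5 = E1 9A B8.
Offset 16: leading byte 0xE2 = 11100010 → 3-byte char #6 = E2 82 BE.
Leading byte 0xE2 = 11100010 matches 1110xxxx → 3-byte sequence.
Byte 1: 0xE2 = 11100010, payload 0010 (4 bits).
Byte 2: 0x82 = 10000010 (10xxxxxx ✓), payload 000010.
Byte 3: 0xBE = 10111110 (10xxxxxx ✓), payload 111110.
Concatenate: 0010000010111110 = 0x20BE (16 bits → U+20BE).

U+20BE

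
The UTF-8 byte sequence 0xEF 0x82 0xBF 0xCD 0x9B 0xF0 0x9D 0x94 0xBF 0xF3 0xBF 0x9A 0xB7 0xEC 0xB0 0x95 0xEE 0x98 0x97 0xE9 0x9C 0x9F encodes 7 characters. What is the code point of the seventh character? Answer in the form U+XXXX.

Offset 0: leading byte 0xEF = 11101111 → 3-byte char #1 = EF 82 BF.
Offset 3: leading byte 0xCD = 11001101 → 2-byte char #2 = CD 9B.
Offset 5: leading byte 0xF0 = 11110000 → 4-byte char #3 = F0 9D 94 BF.
Offset 9: leading byte 0xF3 = 11110011 → 4-byte char #4 = F3 BF 9A B7.
Offset 13: leading byte 0xEC = 11101100 → 3-byte char #5 = EC B0 95.
Offset 16: leading byte 0xEE = 11101110 → 3-byte char #6 = EE 98 97.
Offset 19: leading byte 0xE9 = 11101001 → 3-byte char #7 = E9 9C 9F.
Leading byte 0xE9 = 11101001 matches 1110xxxx → 3-byte sequence.
Byte 1: 0xE9 = 11101001, payload 1001 (4 bits).
Byte 2: 0x9C = 10011100 (10xxxxxx ✓), payload 011100.
Byte 3: 0x9F = 10011111 (10xxxxxx ✓), payload 011111.
Concatenate: 1001011100011111 = 0x971F (16 bits → U+971F).

U+971F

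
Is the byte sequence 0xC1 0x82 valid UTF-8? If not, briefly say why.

Leading byte 0xC1 = 11000001 → 2-byte form.
Continuation bytes all match 10xxxxxx. Payload decodes to 0x42.
But 0x42 < 0x80, the minimum for a 2-byte sequence — this is an overlong encoding.

invalid (overlong encoding)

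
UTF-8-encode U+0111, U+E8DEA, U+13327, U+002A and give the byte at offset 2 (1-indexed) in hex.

0x91

1-indexed offset 2 is 0-indexed offset 1.
U+0111 → 2-byte form C4 91 at offsets 0–1.
Offset 1 falls in char 1's range; it's byte 2 of C4 91 = 0x91.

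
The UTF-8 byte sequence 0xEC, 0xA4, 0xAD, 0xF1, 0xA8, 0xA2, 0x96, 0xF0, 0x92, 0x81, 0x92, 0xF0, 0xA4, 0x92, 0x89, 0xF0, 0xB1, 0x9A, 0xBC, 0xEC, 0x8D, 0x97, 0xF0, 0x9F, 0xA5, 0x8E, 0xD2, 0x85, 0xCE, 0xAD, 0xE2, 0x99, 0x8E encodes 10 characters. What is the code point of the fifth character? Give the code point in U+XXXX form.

U+316BC

Offset 0: leading byte 0xEC = 11101100 → 3-byte char #1 = EC A4 AD.
Offset 3: leading byte 0xF1 = 11110001 → 4-byte char #2 = F1 A8 A2 96.
Offset 7: leading byte 0xF0 = 11110000 → 4-byte char #3 = F0 92 81 92.
Offset 11: leading byte 0xF0 = 11110000 → 4-byte char #4 = F0 A4 92 89.
Offset 15: leading byte 0xF0 = 11110000 → 4-byte char #5 = F0 B1 9A BC.
Leading byte 0xF0 = 11110000 matches 11110xxx → 4-byte sequence.
Byte 1: 0xF0 = 11110000, payload 000 (3 bits).
Byte 2: 0xB1 = 10110001 (10xxxxxx ✓), payload 110001.
Byte 3: 0x9A = 10011010 (10xxxxxx ✓), payload 011010.
Byte 4: 0xBC = 10111100 (10xxxxxx ✓), payload 111100.
Concatenate: 000110001011010111100 = 0x316BC (21 bits → U+316BC).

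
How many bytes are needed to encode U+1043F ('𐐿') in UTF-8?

U+1043F = 0x1043F. UTF-8 uses 1 byte below 0x80, 2 below 0x800, 3 below 0x10000, 4 up to 0x10FFFF. 0x1043F is in U+10000–U+10FFFF → 4 bytes.

4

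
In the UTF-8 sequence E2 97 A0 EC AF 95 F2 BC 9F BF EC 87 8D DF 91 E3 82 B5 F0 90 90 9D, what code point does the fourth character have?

Offset 0: leading byte 0xE2 = 11100010 → 3-byte char #1 = E2 97 A0.
Offset 3: leading byte 0xEC = 11101100 → 3-byte char #2 = EC AF 95.
Offset 6: leading byte 0xF2 = 11110010 → 4-byte char #3 = F2 BC 9F BF.
Offset 10: leading byte 0xEC = 11101100 → 3-byte char #4 = EC 87 8D.
Leading byte 0xEC = 11101100 matches 1110xxxx → 3-byte sequence.
Byte 1: 0xEC = 11101100, payload 1100 (4 bits).
Byte 2: 0x87 = 10000111 (10xxxxxx ✓), payload 000111.
Byte 3: 0x8D = 10001101 (10xxxxxx ✓), payload 001101.
Concatenate: 1100000111001101 = 0xC1CD (16 bits → U+C1CD).

U+C1CD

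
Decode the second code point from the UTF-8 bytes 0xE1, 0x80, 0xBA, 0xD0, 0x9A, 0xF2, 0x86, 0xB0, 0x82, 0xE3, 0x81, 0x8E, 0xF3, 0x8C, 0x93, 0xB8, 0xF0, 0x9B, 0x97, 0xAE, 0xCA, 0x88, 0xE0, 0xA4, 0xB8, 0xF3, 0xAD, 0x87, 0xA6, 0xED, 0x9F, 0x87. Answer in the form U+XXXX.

U+041A

Offset 0: leading byte 0xE1 = 11100001 → 3-byte char #1 = E1 80 BA.
Offset 3: leading byte 0xD0 = 11010000 → 2-byte char #2 = D0 9A.
Leading byte 0xD0 = 11010000 matches 110xxxxx → 2-byte sequence.
Byte 1: 0xD0 = 11010000, payload 10000 (5 bits).
Byte 2: 0x9A = 10011010 (10xxxxxx ✓), payload 011010.
Concatenate: 10000011010 = 0x41A (11 bits → U+041A).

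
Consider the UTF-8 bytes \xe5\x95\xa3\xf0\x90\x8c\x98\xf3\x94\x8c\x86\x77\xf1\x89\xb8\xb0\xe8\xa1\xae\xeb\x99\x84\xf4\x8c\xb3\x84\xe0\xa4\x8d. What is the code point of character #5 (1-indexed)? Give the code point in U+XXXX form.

U+49E30

Offset 0: leading byte 0xE5 = 11100101 → 3-byte char #1 = E5 95 A3.
Offset 3: leading byte 0xF0 = 11110000 → 4-byte char #2 = F0 90 8C 98.
Offset 7: leading byte 0xF3 = 11110011 → 4-byte char #3 = F3 94 8C 86.
Offset 11: leading byte 0x77 = 01110111 → 1-byte char #4 = 77.
Offset 12: leading byte 0xF1 = 11110001 → 4-byte char #5 = F1 89 B8 B0.
Leading byte 0xF1 = 11110001 matches 11110xxx → 4-byte sequence.
Byte 1: 0xF1 = 11110001, payload 001 (3 bits).
Byte 2: 0x89 = 10001001 (10xxxxxx ✓), payload 001001.
Byte 3: 0xB8 = 10111000 (10xxxxxx ✓), payload 111000.
Byte 4: 0xB0 = 10110000 (10xxxxxx ✓), payload 110000.
Concatenate: 001001001111000110000 = 0x49E30 (21 bits → U+49E30).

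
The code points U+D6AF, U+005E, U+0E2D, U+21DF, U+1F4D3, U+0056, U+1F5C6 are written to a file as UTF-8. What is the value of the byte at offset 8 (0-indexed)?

U+D6AF → 3-byte form ED 9A AF at offsets 0–2.
U+005E → 1-byte form 5E at offsets 3–3.
U+0E2D → 3-byte form E0 B8 AD at offsets 4–6.
U+21DF → 3-byte form E2 87 9F at offsets 7–9.
Offset 8 falls in char 4's range; it's byte 2 of E2 87 9F = 0x87.

0x87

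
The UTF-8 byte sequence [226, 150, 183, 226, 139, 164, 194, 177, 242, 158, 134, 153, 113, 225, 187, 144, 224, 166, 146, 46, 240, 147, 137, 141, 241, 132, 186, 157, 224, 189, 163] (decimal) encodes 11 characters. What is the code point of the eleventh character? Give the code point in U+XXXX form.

U+0F63

Offset 0: leading byte 0xE2 = 11100010 → 3-byte char #1 = E2 96 B7.
Offset 3: leading byte 0xE2 = 11100010 → 3-byte char #2 = E2 8B A4.
Offset 6: leading byte 0xC2 = 11000010 → 2-byte char #3 = C2 B1.
Offset 8: leading byte 0xF2 = 11110010 → 4-byte char #4 = F2 9E 86 99.
Offset 12: leading byte 0x71 = 01110001 → 1-byte char #5 = 71.
Offset 13: leading byte 0xE1 = 11100001 → 3-byte char #6 = E1 BB 90.
Offset 16: leading byte 0xE0 = 11100000 → 3-byte char #7 = E0 A6 92.
Offset 19: leading byte 0x2E = 00101110 → 1-byte char #8 = 2E.
Offset 20: leading byte 0xF0 = 11110000 → 4-byte char #9 = F0 93 89 8D.
Offset 24: leading byte 0xF1 = 11110001 → 4-byte char #10 = F1 84 BA 9D.
Offset 28: leading byte 0xE0 = 11100000 → 3-byte char #11 = E0 BD A3.
Leading byte 0xE0 = 11100000 matches 1110xxxx → 3-byte sequence.
Byte 1: 0xE0 = 11100000, payload 0000 (4 bits).
Byte 2: 0xBD = 10111101 (10xxxxxx ✓), payload 111101.
Byte 3: 0xA3 = 10100011 (10xxxxxx ✓), payload 100011.
Concatenate: 0000111101100011 = 0xF63 (16 bits → U+0F63).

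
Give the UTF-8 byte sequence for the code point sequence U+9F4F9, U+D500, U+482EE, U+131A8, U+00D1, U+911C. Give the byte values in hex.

U+9F4F9: 4-byte form → F2 9F 93 B9.
U+D500: 3-byte form → ED 94 80.
U+482EE: 4-byte form → F1 88 8B AE.
U+131A8: 4-byte form → F0 93 86 A8.
U+00D1: 2-byte form → C3 91.
U+911C: 3-byte form → E9 84 9C.
Concatenated (20 bytes): F2 9F 93 B9 ED 94 80 F1 88 8B AE F0 93 86 A8 C3 91 E9 84 9C.

F2 9F 93 B9 ED 94 80 F1 88 8B AE F0 93 86 A8 C3 91 E9 84 9C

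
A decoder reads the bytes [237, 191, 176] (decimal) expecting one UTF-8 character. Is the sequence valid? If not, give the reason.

invalid (encodes a surrogate (U+D800–U+DFFF))

Structurally a 3-byte sequence; payload = 0xDFF0.
But 0xDFF0 is in U+D800–U+DFFF, the surrogate range. Surrogates are not Unicode scalar values and are forbidden in UTF-8.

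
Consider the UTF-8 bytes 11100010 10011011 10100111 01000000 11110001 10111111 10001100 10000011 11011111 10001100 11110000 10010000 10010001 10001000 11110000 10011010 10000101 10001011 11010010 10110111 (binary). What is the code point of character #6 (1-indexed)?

U+1A14B

Offset 0: leading byte 0xE2 = 11100010 → 3-byte char #1 = E2 9B A7.
Offset 3: leading byte 0x40 = 01000000 → 1-byte char #2 = 40.
Offset 4: leading byte 0xF1 = 11110001 → 4-byte char #3 = F1 BF 8C 83.
Offset 8: leading byte 0xDF = 11011111 → 2-byte char #4 = DF 8C.
Offset 10: leading byte 0xF0 = 11110000 → 4-byte char #5 = F0 90 91 88.
Offset 14: leading byte 0xF0 = 11110000 → 4-byte char #6 = F0 9A 85 8B.
Leading byte 0xF0 = 11110000 matches 11110xxx → 4-byte sequence.
Byte 1: 0xF0 = 11110000, payload 000 (3 bits).
Byte 2: 0x9A = 10011010 (10xxxxxx ✓), payload 011010.
Byte 3: 0x85 = 10000101 (10xxxxxx ✓), payload 000101.
Byte 4: 0x8B = 10001011 (10xxxxxx ✓), payload 001011.
Concatenate: 000011010000101001011 = 0x1A14B (21 bits → U+1A14B).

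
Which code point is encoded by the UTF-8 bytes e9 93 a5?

U+94E5

Leading byte 0xE9 = 11101001 matches 1110xxxx → 3-byte sequence.
Byte 1: 0xE9 = 11101001, payload 1001 (4 bits).
Byte 2: 0x93 = 10010011 (10xxxxxx ✓), payload 010011.
Byte 3: 0xA5 = 10100101 (10xxxxxx ✓), payload 100101.
Concatenate: 1001010011100101 = 0x94E5 (16 bits → U+94E5).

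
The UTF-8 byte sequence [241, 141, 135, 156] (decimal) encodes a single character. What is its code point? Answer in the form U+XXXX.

U+4D1DC

Leading byte 0xF1 = 11110001 matches 11110xxx → 4-byte sequence.
Byte 1: 0xF1 = 11110001, payload 001 (3 bits).
Byte 2: 0x8D = 10001101 (10xxxxxx ✓), payload 001101.
Byte 3: 0x87 = 10000111 (10xxxxxx ✓), payload 000111.
Byte 4: 0x9C = 10011100 (10xxxxxx ✓), payload 011100.
Concatenate: 001001101000111011100 = 0x4D1DC (21 bits → U+4D1DC).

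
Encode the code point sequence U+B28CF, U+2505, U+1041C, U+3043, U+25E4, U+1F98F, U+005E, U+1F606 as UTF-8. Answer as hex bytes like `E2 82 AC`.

F2 B2 A3 8F E2 94 85 F0 90 90 9C E3 81 83 E2 97 A4 F0 9F A6 8F 5E F0 9F 98 86

U+B28CF: 4-byte form → F2 B2 A3 8F.
U+2505: 3-byte form → E2 94 85.
U+1041C: 4-byte form → F0 90 90 9C.
U+3043: 3-byte form → E3 81 83.
U+25E4: 3-byte form → E2 97 A4.
U+1F98F: 4-byte form → F0 9F A6 8F.
U+005E: 1-byte form → 5E.
U+1F606: 4-byte form → F0 9F 98 86.
Concatenated (26 bytes): F2 B2 A3 8F E2 94 85 F0 90 90 9C E3 81 83 E2 97 A4 F0 9F A6 8F 5E F0 9F 98 86.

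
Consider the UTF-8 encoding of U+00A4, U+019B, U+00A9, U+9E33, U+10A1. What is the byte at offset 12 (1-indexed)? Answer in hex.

0xA1

1-indexed offset 12 is 0-indexed offset 11.
U+00A4 → 2-byte form C2 A4 at offsets 0–1.
U+019B → 2-byte form C6 9B at offsets 2–3.
U+00A9 → 2-byte form C2 A9 at offsets 4–5.
U+9E33 → 3-byte form E9 B8 B3 at offsets 6–8.
U+10A1 → 3-byte form E1 82 A1 at offsets 9–11.
Offset 11 falls in char 5's range; it's byte 3 of E1 82 A1 = 0xA1.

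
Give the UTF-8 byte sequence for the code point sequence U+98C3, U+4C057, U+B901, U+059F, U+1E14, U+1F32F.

U+98C3: 3-byte form → E9 A3 83.
U+4C057: 4-byte form → F1 8C 81 97.
U+B901: 3-byte form → EB A4 81.
U+059F: 2-byte form → D6 9F.
U+1E14: 3-byte form → E1 B8 94.
U+1F32F: 4-byte form → F0 9F 8C AF.
Concatenated (19 bytes): E9 A3 83 F1 8C 81 97 EB A4 81 D6 9F E1 B8 94 F0 9F 8C AF.

E9 A3 83 F1 8C 81 97 EB A4 81 D6 9F E1 B8 94 F0 9F 8C AF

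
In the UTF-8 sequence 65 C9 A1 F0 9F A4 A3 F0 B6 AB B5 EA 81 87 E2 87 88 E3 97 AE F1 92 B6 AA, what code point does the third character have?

Offset 0: leading byte 0x65 = 01100101 → 1-byte char #1 = 65.
Offset 1: leading byte 0xC9 = 11001001 → 2-byte char #2 = C9 A1.
Offset 3: leading byte 0xF0 = 11110000 → 4-byte char #3 = F0 9F A4 A3.
Leading byte 0xF0 = 11110000 matches 11110xxx → 4-byte sequence.
Byte 1: 0xF0 = 11110000, payload 000 (3 bits).
Byte 2: 0x9F = 10011111 (10xxxxxx ✓), payload 011111.
Byte 3: 0xA4 = 10100100 (10xxxxxx ✓), payload 100100.
Byte 4: 0xA3 = 10100011 (10xxxxxx ✓), payload 100011.
Concatenate: 000011111100100100011 = 0x1F923 (21 bits → U+1F923).

U+1F923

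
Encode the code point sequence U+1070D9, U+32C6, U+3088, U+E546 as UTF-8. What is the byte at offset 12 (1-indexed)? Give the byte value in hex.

1-indexed offset 12 is 0-indexed offset 11.
U+1070D9 → 4-byte form F4 87 83 99 at offsets 0–3.
U+32C6 → 3-byte form E3 8B 86 at offsets 4–6.
U+3088 → 3-byte form E3 82 88 at offsets 7–9.
U+E546 → 3-byte form EE 95 86 at offsets 10–12.
Offset 11 falls in char 4's range; it's byte 2 of EE 95 86 = 0x95.

0x95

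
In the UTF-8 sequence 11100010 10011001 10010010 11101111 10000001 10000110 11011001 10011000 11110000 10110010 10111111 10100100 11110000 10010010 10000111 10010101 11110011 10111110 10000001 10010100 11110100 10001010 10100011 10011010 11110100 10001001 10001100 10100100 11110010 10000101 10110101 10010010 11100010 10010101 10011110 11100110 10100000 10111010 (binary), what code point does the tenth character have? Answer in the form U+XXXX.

Offset 0: leading byte 0xE2 = 11100010 → 3-byte char #1 = E2 99 92.
Offset 3: leading byte 0xEF = 11101111 → 3-byte char #2 = EF 81 86.
Offset 6: leading byte 0xD9 = 11011001 → 2-byte char #3 = D9 98.
Offset 8: leading byte 0xF0 = 11110000 → 4-byte char #4 = F0 B2 BF A4.
Offset 12: leading byte 0xF0 = 11110000 → 4-byte char #5 = F0 92 87 95.
Offset 16: leading byte 0xF3 = 11110011 → 4-byte char #6 = F3 BE 81 94.
Offset 20: leading byte 0xF4 = 11110100 → 4-byte char #7 = F4 8A A3 9A.
Offset 24: leading byte 0xF4 = 11110100 → 4-byte char #8 = F4 89 8C A4.
Offset 28: leading byte 0xF2 = 11110010 → 4-byte char #9 = F2 85 B5 92.
Offset 32: leading byte 0xE2 = 11100010 → 3-byte char #10 = E2 95 9E.
Leading byte 0xE2 = 11100010 matches 1110xxxx → 3-byte sequence.
Byte 1: 0xE2 = 11100010, payload 0010 (4 bits).
Byte 2: 0x95 = 10010101 (10xxxxxx ✓), payload 010101.
Byte 3: 0x9E = 10011110 (10xxxxxx ✓), payload 011110.
Concatenate: 0010010101011110 = 0x255E (16 bits → U+255E).

U+255E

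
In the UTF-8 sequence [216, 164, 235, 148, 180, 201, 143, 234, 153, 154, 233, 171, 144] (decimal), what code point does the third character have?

Offset 0: leading byte 0xD8 = 11011000 → 2-byte char #1 = D8 A4.
Offset 2: leading byte 0xEB = 11101011 → 3-byte char #2 = EB 94 B4.
Offset 5: leading byte 0xC9 = 11001001 → 2-byte char #3 = C9 8F.
Leading byte 0xC9 = 11001001 matches 110xxxxx → 2-byte sequence.
Byte 1: 0xC9 = 11001001, payload 01001 (5 bits).
Byte 2: 0x8F = 10001111 (10xxxxxx ✓), payload 001111.
Concatenate: 01001001111 = 0x24F (11 bits → U+024F).

U+024F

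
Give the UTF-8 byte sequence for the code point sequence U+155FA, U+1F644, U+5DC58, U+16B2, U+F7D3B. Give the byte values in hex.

F0 95 97 BA F0 9F 99 84 F1 9D B1 98 E1 9A B2 F3 B7 B4 BB

U+155FA: 4-byte form → F0 95 97 BA.
U+1F644: 4-byte form → F0 9F 99 84.
U+5DC58: 4-byte form → F1 9D B1 98.
U+16B2: 3-byte form → E1 9A B2.
U+F7D3B: 4-byte form → F3 B7 B4 BB.
Concatenated (19 bytes): F0 95 97 BA F0 9F 99 84 F1 9D B1 98 E1 9A B2 F3 B7 B4 BB.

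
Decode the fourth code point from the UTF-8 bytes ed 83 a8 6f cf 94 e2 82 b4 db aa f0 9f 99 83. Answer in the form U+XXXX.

Offset 0: leading byte 0xED = 11101101 → 3-byte char #1 = ED 83 A8.
Offset 3: leading byte 0x6F = 01101111 → 1-byte char #2 = 6F.
Offset 4: leading byte 0xCF = 11001111 → 2-byte char #3 = CF 94.
Offset 6: leading byte 0xE2 = 11100010 → 3-byte char #4 = E2 82 B4.
Leading byte 0xE2 = 11100010 matches 1110xxxx → 3-byte sequence.
Byte 1: 0xE2 = 11100010, payload 0010 (4 bits).
Byte 2: 0x82 = 10000010 (10xxxxxx ✓), payload 000010.
Byte 3: 0xB4 = 10110100 (10xxxxxx ✓), payload 110100.
Concatenate: 0010000010110100 = 0x20B4 (16 bits → U+20B4).

U+20B4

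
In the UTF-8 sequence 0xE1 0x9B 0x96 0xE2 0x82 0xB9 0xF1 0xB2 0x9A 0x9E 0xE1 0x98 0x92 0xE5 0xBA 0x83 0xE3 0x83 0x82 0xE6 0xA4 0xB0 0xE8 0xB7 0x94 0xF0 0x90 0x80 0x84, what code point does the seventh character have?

Offset 0: leading byte 0xE1 = 11100001 → 3-byte char #1 = E1 9B 96.
Offset 3: leading byte 0xE2 = 11100010 → 3-byte char #2 = E2 82 B9.
Offset 6: leading byte 0xF1 = 11110001 → 4-byte char #3 = F1 B2 9A 9E.
Offset 10: leading byte 0xE1 = 11100001 → 3-byte char #4 = E1 98 92.
Offset 13: leading byte 0xE5 = 11100101 → 3-byte char #5 = E5 BA 83.
Offset 16: leading byte 0xE3 = 11100011 → 3-byte char #6 = E3 83 82.
Offset 19: leading byte 0xE6 = 11100110 → 3-byte char #7 = E6 A4 B0.
Leading byte 0xE6 = 11100110 matches 1110xxxx → 3-byte sequence.
Byte 1: 0xE6 = 11100110, payload 0110 (4 bits).
Byte 2: 0xA4 = 10100100 (10xxxxxx ✓), payload 100100.
Byte 3: 0xB0 = 10110000 (10xxxxxx ✓), payload 110000.
Concatenate: 0110100100110000 = 0x6930 (16 bits → U+6930).

U+6930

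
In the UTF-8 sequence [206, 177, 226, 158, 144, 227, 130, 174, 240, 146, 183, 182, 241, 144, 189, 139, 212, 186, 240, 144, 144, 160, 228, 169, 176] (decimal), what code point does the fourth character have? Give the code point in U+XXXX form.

U+12DF6

Offset 0: leading byte 0xCE = 11001110 → 2-byte char #1 = CE B1.
Offset 2: leading byte 0xE2 = 11100010 → 3-byte char #2 = E2 9E 90.
Offset 5: leading byte 0xE3 = 11100011 → 3-byte char #3 = E3 82 AE.
Offset 8: leading byte 0xF0 = 11110000 → 4-byte char #4 = F0 92 B7 B6.
Leading byte 0xF0 = 11110000 matches 11110xxx → 4-byte sequence.
Byte 1: 0xF0 = 11110000, payload 000 (3 bits).
Byte 2: 0x92 = 10010010 (10xxxxxx ✓), payload 010010.
Byte 3: 0xB7 = 10110111 (10xxxxxx ✓), payload 110111.
Byte 4: 0xB6 = 10110110 (10xxxxxx ✓), payload 110110.
Concatenate: 000010010110111110110 = 0x12DF6 (21 bits → U+12DF6).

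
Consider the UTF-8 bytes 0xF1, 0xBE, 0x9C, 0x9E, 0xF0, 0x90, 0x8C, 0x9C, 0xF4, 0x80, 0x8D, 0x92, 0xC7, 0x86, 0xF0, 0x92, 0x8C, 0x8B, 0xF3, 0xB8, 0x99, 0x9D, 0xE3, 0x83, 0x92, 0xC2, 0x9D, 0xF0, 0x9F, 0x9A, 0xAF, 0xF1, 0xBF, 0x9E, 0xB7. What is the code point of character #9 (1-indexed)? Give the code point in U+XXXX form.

U+1F6AF

Offset 0: leading byte 0xF1 = 11110001 → 4-byte char #1 = F1 BE 9C 9E.
Offset 4: leading byte 0xF0 = 11110000 → 4-byte char #2 = F0 90 8C 9C.
Offset 8: leading byte 0xF4 = 11110100 → 4-byte char #3 = F4 80 8D 92.
Offset 12: leading byte 0xC7 = 11000111 → 2-byte char #4 = C7 86.
Offset 14: leading byte 0xF0 = 11110000 → 4-byte char #5 = F0 92 8C 8B.
Offset 18: leading byte 0xF3 = 11110011 → 4-byte char #6 = F3 B8 99 9D.
Offset 22: leading byte 0xE3 = 11100011 → 3-byte char #7 = E3 83 92.
Offset 25: leading byte 0xC2 = 11000010 → 2-byte char #8 = C2 9D.
Offset 27: leading byte 0xF0 = 11110000 → 4-byte char #9 = F0 9F 9A AF.
Leading byte 0xF0 = 11110000 matches 11110xxx → 4-byte sequence.
Byte 1: 0xF0 = 11110000, payload 000 (3 bits).
Byte 2: 0x9F = 10011111 (10xxxxxx ✓), payload 011111.
Byte 3: 0x9A = 10011010 (10xxxxxx ✓), payload 011010.
Byte 4: 0xAF = 10101111 (10xxxxxx ✓), payload 101111.
Concatenate: 000011111011010101111 = 0x1F6AF (21 bits → U+1F6AF).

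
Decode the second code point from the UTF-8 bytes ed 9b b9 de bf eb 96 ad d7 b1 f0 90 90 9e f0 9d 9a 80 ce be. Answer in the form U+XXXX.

U+07BF

Offset 0: leading byte 0xED = 11101101 → 3-byte char #1 = ED 9B B9.
Offset 3: leading byte 0xDE = 11011110 → 2-byte char #2 = DE BF.
Leading byte 0xDE = 11011110 matches 110xxxxx → 2-byte sequence.
Byte 1: 0xDE = 11011110, payload 11110 (5 bits).
Byte 2: 0xBF = 10111111 (10xxxxxx ✓), payload 111111.
Concatenate: 11110111111 = 0x7BF (11 bits → U+07BF).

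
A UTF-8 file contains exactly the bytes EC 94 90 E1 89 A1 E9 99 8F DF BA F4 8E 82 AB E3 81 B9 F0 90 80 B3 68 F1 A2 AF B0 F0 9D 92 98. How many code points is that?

10

Byte at offset 0: 0xEC = 11101100 → 3-byte char (#1). Advance 3.
Byte at offset 3: 0xE1 = 11100001 → 3-byte char (#2). Advance 3.
Byte at offset 6: 0xE9 = 11101001 → 3-byte char (#3). Advance 3.
Byte at offset 9: 0xDF = 11011111 → 2-byte char (#4). Advance 2.
Byte at offset 11: 0xF4 = 11110100 → 4-byte char (#5). Advance 4.
Byte at offset 15: 0xE3 = 11100011 → 3-byte char (#6). Advance 3.
Byte at offset 18: 0xF0 = 11110000 → 4-byte char (#7). Advance 4.
Byte at offset 22: 0x68 = 01101000 → 1-byte char (#8). Advance 1.
Byte at offset 23: 0xF1 = 11110001 → 4-byte char (#9). Advance 4.
Byte at offset 27: 0xF0 = 11110000 → 4-byte char (#10). Advance 4.
Reached end at offset 31 after 10 code points.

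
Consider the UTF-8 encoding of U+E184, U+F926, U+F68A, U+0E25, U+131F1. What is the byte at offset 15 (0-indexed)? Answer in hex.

0xB1

U+E184 → 3-byte form EE 86 84 at offsets 0–2.
U+F926 → 3-byte form EF A4 A6 at offsets 3–5.
U+F68A → 3-byte form EF 9A 8A at offsets 6–8.
U+0E25 → 3-byte form E0 B8 A5 at offsets 9–11.
U+131F1 → 4-byte form F0 93 87 B1 at offsets 12–15.
Offset 15 falls in char 5's range; it's byte 4 of F0 93 87 B1 = 0xB1.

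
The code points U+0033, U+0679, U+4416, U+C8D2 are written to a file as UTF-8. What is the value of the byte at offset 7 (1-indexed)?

0xEC

1-indexed offset 7 is 0-indexed offset 6.
U+0033 → 1-byte form 33 at offsets 0–0.
U+0679 → 2-byte form D9 B9 at offsets 1–2.
U+4416 → 3-byte form E4 90 96 at offsets 3–5.
U+C8D2 → 3-byte form EC A3 92 at offsets 6–8.
Offset 6 falls in char 4's range; it's byte 1 of EC A3 92 = 0xEC.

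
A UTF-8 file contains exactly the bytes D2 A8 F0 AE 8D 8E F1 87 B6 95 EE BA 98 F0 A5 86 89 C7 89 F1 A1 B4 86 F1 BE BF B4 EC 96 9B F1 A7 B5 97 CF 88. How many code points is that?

11

Byte at offset 0: 0xD2 = 11010010 → 2-byte char (#1). Advance 2.
Byte at offset 2: 0xF0 = 11110000 → 4-byte char (#2). Advance 4.
Byte at offset 6: 0xF1 = 11110001 → 4-byte char (#3). Advance 4.
Byte at offset 10: 0xEE = 11101110 → 3-byte char (#4). Advance 3.
Byte at offset 13: 0xF0 = 11110000 → 4-byte char (#5). Advance 4.
Byte at offset 17: 0xC7 = 11000111 → 2-byte char (#6). Advance 2.
Byte at offset 19: 0xF1 = 11110001 → 4-byte char (#7). Advance 4.
Byte at offset 23: 0xF1 = 11110001 → 4-byte char (#8). Advance 4.
Byte at offset 27: 0xEC = 11101100 → 3-byte char (#9). Advance 3.
Byte at offset 30: 0xF1 = 11110001 → 4-byte char (#10). Advance 4.
Byte at offset 34: 0xCF = 11001111 → 2-byte char (#11). Advance 2.
Reached end at offset 36 after 11 code points.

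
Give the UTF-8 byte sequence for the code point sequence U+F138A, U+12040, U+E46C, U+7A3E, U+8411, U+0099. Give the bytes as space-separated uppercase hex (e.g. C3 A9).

U+F138A: 4-byte form → F3 B1 8E 8A.
U+12040: 4-byte form → F0 92 81 80.
U+E46C: 3-byte form → EE 91 AC.
U+7A3E: 3-byte form → E7 A8 BE.
U+8411: 3-byte form → E8 90 91.
U+0099: 2-byte form → C2 99.
Concatenated (19 bytes): F3 B1 8E 8A F0 92 81 80 EE 91 AC E7 A8 BE E8 90 91 C2 99.

F3 B1 8E 8A F0 92 81 80 EE 91 AC E7 A8 BE E8 90 91 C2 99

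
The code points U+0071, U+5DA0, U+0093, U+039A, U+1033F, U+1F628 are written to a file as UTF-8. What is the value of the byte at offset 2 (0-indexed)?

0xB6

U+0071 → 1-byte form 71 at offsets 0–0.
U+5DA0 → 3-byte form E5 B6 A0 at offsets 1–3.
Offset 2 falls in char 2's range; it's byte 2 of E5 B6 A0 = 0xB6.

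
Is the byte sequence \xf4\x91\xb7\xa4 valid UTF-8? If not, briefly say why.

invalid (encodes a value above U+10FFFF)

Leading byte 0xF4 = 11110100 → 4-byte form.
Payload = 0x111DE4, which exceeds U+10FFFF, the maximum Unicode code point. (Leading bytes F5–FF, or F4 followed by ≥ 0x90, are invalid.)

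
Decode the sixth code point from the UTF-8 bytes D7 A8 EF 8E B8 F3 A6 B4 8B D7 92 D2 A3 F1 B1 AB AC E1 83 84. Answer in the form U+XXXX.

Offset 0: leading byte 0xD7 = 11010111 → 2-byte char #1 = D7 A8.
Offset 2: leading byte 0xEF = 11101111 → 3-byte char #2 = EF 8E B8.
Offset 5: leading byte 0xF3 = 11110011 → 4-byte char #3 = F3 A6 B4 8B.
Offset 9: leading byte 0xD7 = 11010111 → 2-byte char #4 = D7 92.
Offset 11: leading byte 0xD2 = 11010010 → 2-byte char #5 = D2 A3.
Offset 13: leading byte 0xF1 = 11110001 → 4-byte char #6 = F1 B1 AB AC.
Leading byte 0xF1 = 11110001 matches 11110xxx → 4-byte sequence.
Byte 1: 0xF1 = 11110001, payload 001 (3 bits).
Byte 2: 0xB1 = 10110001 (10xxxxxx ✓), payload 110001.
Byte 3: 0xAB = 10101011 (10xxxxxx ✓), payload 101011.
Byte 4: 0xAC = 10101100 (10xxxxxx ✓), payload 101100.
Concatenate: 001110001101011101100 = 0x71AEC (21 bits → U+71AEC).

U+71AEC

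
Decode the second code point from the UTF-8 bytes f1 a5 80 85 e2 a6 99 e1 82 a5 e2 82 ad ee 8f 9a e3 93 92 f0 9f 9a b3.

Offset 0: leading byte 0xF1 = 11110001 → 4-byte char #1 = F1 A5 80 85.
Offset 4: leading byte 0xE2 = 11100010 → 3-byte char #2 = E2 A6 99.
Leading byte 0xE2 = 11100010 matches 1110xxxx → 3-byte sequence.
Byte 1: 0xE2 = 11100010, payload 0010 (4 bits).
Byte 2: 0xA6 = 10100110 (10xxxxxx ✓), payload 100110.
Byte 3: 0x99 = 10011001 (10xxxxxx ✓), payload 011001.
Concatenate: 0010100110011001 = 0x2999 (16 bits → U+2999).

U+2999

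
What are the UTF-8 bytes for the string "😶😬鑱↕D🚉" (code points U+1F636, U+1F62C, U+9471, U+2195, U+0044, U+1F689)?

U+1F636: 4-byte form → F0 9F 98 B6.
U+1F62C: 4-byte form → F0 9F 98 AC.
U+9471: 3-byte form → E9 91 B1.
U+2195: 3-byte form → E2 86 95.
U+0044: 1-byte form → 44.
U+1F689: 4-byte form → F0 9F 9A 89.
Concatenated (19 bytes): F0 9F 98 B6 F0 9F 98 AC E9 91 B1 E2 86 95 44 F0 9F 9A 89.

F0 9F 98 B6 F0 9F 98 AC E9 91 B1 E2 86 95 44 F0 9F 9A 89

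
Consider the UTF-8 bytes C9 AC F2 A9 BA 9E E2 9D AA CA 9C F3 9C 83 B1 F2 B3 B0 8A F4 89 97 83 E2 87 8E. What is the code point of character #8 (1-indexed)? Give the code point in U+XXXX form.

U+21CE

Offset 0: leading byte 0xC9 = 11001001 → 2-byte char #1 = C9 AC.
Offset 2: leading byte 0xF2 = 11110010 → 4-byte char #2 = F2 A9 BA 9E.
Offset 6: leading byte 0xE2 = 11100010 → 3-byte char #3 = E2 9D AA.
Offset 9: leading byte 0xCA = 11001010 → 2-byte char #4 = CA 9C.
Offset 11: leading byte 0xF3 = 11110011 → 4-byte char #5 = F3 9C 83 B1.
Offset 15: leading byte 0xF2 = 11110010 → 4-byte char #6 = F2 B3 B0 8A.
Offset 19: leading byte 0xF4 = 11110100 → 4-byte char #7 = F4 89 97 83.
Offset 23: leading byte 0xE2 = 11100010 → 3-byte char #8 = E2 87 8E.
Leading byte 0xE2 = 11100010 matches 1110xxxx → 3-byte sequence.
Byte 1: 0xE2 = 11100010, payload 0010 (4 bits).
Byte 2: 0x87 = 10000111 (10xxxxxx ✓), payload 000111.
Byte 3: 0x8E = 10001110 (10xxxxxx ✓), payload 001110.
Concatenate: 0010000111001110 = 0x21CE (16 bits → U+21CE).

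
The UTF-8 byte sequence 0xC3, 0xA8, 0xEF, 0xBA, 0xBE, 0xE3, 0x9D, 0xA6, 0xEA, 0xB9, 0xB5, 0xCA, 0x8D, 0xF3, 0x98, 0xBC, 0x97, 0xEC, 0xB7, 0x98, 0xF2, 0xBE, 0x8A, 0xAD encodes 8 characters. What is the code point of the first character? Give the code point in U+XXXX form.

Offset 0: leading byte 0xC3 = 11000011 → 2-byte char #1 = C3 A8.
Leading byte 0xC3 = 11000011 matches 110xxxxx → 2-byte sequence.
Byte 1: 0xC3 = 11000011, payload 00011 (5 bits).
Byte 2: 0xA8 = 10101000 (10xxxxxx ✓), payload 101000.
Concatenate: 00011101000 = 0xE8 (11 bits → U+00E8).

U+00E8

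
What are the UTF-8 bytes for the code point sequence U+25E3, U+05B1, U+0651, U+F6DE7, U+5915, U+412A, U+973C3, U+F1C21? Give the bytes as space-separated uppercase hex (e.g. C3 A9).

E2 97 A3 D6 B1 D9 91 F3 B6 B7 A7 E5 A4 95 E4 84 AA F2 97 8F 83 F3 B1 B0 A1

U+25E3: 3-byte form → E2 97 A3.
U+05B1: 2-byte form → D6 B1.
U+0651: 2-byte form → D9 91.
U+F6DE7: 4-byte form → F3 B6 B7 A7.
U+5915: 3-byte form → E5 A4 95.
U+412A: 3-byte form → E4 84 AA.
U+973C3: 4-byte form → F2 97 8F 83.
U+F1C21: 4-byte form → F3 B1 B0 A1.
Concatenated (25 bytes): E2 97 A3 D6 B1 D9 91 F3 B6 B7 A7 E5 A4 95 E4 84 AA F2 97 8F 83 F3 B1 B0 A1.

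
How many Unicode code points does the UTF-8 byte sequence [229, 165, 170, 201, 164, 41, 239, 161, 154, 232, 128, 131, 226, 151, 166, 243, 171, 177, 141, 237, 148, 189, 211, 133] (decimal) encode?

9

Byte at offset 0: 0xE5 = 11100101 → 3-byte char (#1). Advance 3.
Byte at offset 3: 0xC9 = 11001001 → 2-byte char (#2). Advance 2.
Byte at offset 5: 0x29 = 00101001 → 1-byte char (#3). Advance 1.
Byte at offset 6: 0xEF = 11101111 → 3-byte char (#4). Advance 3.
Byte at offset 9: 0xE8 = 11101000 → 3-byte char (#5). Advance 3.
Byte at offset 12: 0xE2 = 11100010 → 3-byte char (#6). Advance 3.
Byte at offset 15: 0xF3 = 11110011 → 4-byte char (#7). Advance 4.
Byte at offset 19: 0xED = 11101101 → 3-byte char (#8). Advance 3.
Byte at offset 22: 0xD3 = 11010011 → 2-byte char (#9). Advance 2.
Reached end at offset 24 after 9 code points.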